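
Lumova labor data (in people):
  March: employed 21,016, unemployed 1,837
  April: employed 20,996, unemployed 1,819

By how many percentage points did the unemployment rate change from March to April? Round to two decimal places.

March: labor force = 21,016 + 1,837 = 22,853; u = 1,837/22,853 = 8.04%.
April: labor force = 20,996 + 1,819 = 22,815; u = 1,819/22,815 = 7.97%.
Change = 7.97% − 8.04% = −0.07 pp.

The unemployment rate changed by −0.07 percentage points.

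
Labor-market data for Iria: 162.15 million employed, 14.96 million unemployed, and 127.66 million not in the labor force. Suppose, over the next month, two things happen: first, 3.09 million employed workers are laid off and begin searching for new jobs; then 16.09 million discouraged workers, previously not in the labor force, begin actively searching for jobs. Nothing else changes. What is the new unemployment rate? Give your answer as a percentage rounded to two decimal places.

Initially, labor force = 162.15 + 14.96 = 177.11 million, so u = 14.96/177.11 = 8.45%.
After the first change, employed falls and unemployed rises by 3.09; labor force unchanged → E = 159.06, U = 18.05, labor force = 177.11 million.
After the second change, unemployed and labor force both rise by 16.09 → E = 159.06, U = 34.14, labor force = 193.20 million.
New unemployment rate = 34.14 / 193.20 = 17.67%.

New unemployment rate ≈ 17.67%.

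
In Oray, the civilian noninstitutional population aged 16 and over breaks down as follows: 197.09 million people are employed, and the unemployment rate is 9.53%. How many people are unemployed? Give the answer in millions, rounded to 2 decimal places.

Let U be the number unemployed. The labor force is E + U, and U/(E+U) = 0.0953.
So U = 0.0953 × 197.09 / (1 − 0.0953) = 18.7827 / 0.9047 ≈ 20.76 million.

About 20.76 million are unemployed.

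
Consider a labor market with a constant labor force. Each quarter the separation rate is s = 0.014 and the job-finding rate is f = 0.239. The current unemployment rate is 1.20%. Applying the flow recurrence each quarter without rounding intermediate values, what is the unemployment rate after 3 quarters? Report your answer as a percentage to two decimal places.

With a fixed labor force, u_{t+1} = u_t + s·(1−u_t) − f·u_t = u_t·(1−s−f) + s.
Here 1−s−f = 0.747 and s = 0.014.
u_1 = 0.012000 × 0.747 + 0.014 = 0.022964.
u_2 = 0.022964 × 0.747 + 0.014 = 0.031154.
u_3 = 0.031154 × 0.747 + 0.014 = 0.037272.

Unemployment rate after three quarters ≈ 3.73%.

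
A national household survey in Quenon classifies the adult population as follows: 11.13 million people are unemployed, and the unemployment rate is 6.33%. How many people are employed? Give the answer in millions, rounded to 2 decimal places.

Labor force = U / u = 11.13 / 0.0633 ≈ 175.83 million.
Employed = labor force − unemployed = 175.83 − 11.13 = 164.70 million.

About 164.70 million are employed.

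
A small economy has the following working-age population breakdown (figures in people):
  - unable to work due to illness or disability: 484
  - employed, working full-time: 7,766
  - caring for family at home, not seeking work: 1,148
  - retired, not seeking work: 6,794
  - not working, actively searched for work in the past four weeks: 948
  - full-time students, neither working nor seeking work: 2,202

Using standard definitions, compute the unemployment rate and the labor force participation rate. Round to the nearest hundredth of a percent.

Employed = 7,766.
Unemployed = 948.
Labor force = 7,766 + 948 = 8,714.
Not in labor force = 484 + 1,148 + 6,794 + 2,202 = 10,628 (those not working and not actively searching are outside the labor force).
Civilian working-age population = 8,714 + 10,628 = 19,342.
Unemployment rate = 948 / 8,714 = 10.88%.
Labor force participation rate = 8,714 / 19,342 = 45.05%.

Unemployment rate ≈ 10.88%; labor force participation rate ≈ 45.05%.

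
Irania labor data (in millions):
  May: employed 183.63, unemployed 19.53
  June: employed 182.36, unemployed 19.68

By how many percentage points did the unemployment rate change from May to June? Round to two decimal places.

May: labor force = 183.63 + 19.53 = 203.16; u = 19.53/203.16 = 9.61%.
June: labor force = 182.36 + 19.68 = 202.04; u = 19.68/202.04 = 9.74%.
Change = 9.74% − 9.61% = +0.13 pp.

The unemployment rate changed by +0.13 percentage points.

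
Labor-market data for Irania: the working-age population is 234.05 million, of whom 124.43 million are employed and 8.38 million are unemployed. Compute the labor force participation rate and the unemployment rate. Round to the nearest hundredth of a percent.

Labor force participation rate ≈ 56.74%; unemployment rate ≈ 6.31%.

Labor force = employed + unemployed = 124.43 + 8.38 = 132.81 million.
Unemployment rate = 8.38 / 132.81 = 6.31%.
Labor force participation rate = 132.81 / 234.05 = 56.74%.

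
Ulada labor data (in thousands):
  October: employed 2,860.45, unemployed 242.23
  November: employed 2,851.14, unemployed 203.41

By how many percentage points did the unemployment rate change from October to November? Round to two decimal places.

October: labor force = 2,860.45 + 242.23 = 3,102.68; u = 242.23/3,102.68 = 7.81%.
November: labor force = 2,851.14 + 203.41 = 3,054.55; u = 203.41/3,054.55 = 6.66%.
Change = 6.66% − 7.81% = −1.15 pp.

The unemployment rate changed by −1.15 percentage points.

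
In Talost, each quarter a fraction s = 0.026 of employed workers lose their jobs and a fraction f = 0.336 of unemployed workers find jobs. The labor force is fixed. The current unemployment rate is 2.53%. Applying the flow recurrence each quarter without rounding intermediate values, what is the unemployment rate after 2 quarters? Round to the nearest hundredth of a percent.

With a fixed labor force, u_{t+1} = u_t + s·(1−u_t) − f·u_t = u_t·(1−s−f) + s.
Here 1−s−f = 0.638 and s = 0.026.
u_1 = 0.025300 × 0.638 + 0.026 = 0.042141.
u_2 = 0.042141 × 0.638 + 0.026 = 0.052886.

Unemployment rate after two quarters ≈ 5.29%.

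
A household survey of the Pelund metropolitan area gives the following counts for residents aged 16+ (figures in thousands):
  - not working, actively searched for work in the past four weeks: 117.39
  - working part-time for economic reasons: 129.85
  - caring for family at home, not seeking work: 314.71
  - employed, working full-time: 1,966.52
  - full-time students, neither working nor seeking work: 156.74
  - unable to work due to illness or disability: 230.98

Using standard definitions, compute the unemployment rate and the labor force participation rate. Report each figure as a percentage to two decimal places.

Unemployment rate ≈ 5.30%; labor force participation rate ≈ 75.91%.

Employed = 129.85 + 1,966.52 = 2,096.37 thousand (anyone who worked, including part-time for economic reasons, counts as employed).
Unemployed = 117.39 thousand.
Labor force = 2,096.37 + 117.39 = 2,213.76 thousand.
Not in labor force = 314.71 + 156.74 + 230.98 = 702.43 thousand (those not working and not actively searching are outside the labor force).
Civilian working-age population = 2,213.76 + 702.43 = 2,916.19 thousand.
Unemployment rate = 117.39 / 2,213.76 = 5.30%.
Labor force participation rate = 2,213.76 / 2,916.19 = 75.91%.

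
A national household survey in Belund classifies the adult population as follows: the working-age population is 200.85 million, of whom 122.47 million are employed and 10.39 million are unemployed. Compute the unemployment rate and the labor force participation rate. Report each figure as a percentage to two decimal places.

Labor force = employed + unemployed = 122.47 + 10.39 = 132.86 million.
Unemployment rate = 10.39 / 132.86 = 7.82%.
Labor force participation rate = 132.86 / 200.85 = 66.15%.

Unemployment rate ≈ 7.82%; labor force participation rate ≈ 66.15%.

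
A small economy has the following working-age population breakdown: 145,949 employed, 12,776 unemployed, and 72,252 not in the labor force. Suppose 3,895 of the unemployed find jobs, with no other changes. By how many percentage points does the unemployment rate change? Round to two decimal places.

The unemployment rate changes by −2.45 percentage points.

Initially, labor force = 145,949 + 12,776 = 158,725, so u = 12,776/158,725 = 8.05%.
After the change, unemployed falls and employed rises by 3,895; labor force unchanged → E = 149,844, U = 8,881, labor force = 158,725.
New unemployment rate = 8,881 / 158,725 = 5.60%.
Change = 5.60% − 8.05% = −2.45 percentage points.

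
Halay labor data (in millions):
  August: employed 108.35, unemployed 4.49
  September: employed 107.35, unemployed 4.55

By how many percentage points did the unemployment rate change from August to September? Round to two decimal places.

The unemployment rate changed by +0.09 percentage points.

August: labor force = 108.35 + 4.49 = 112.84; u = 4.49/112.84 = 3.98%.
September: labor force = 107.35 + 4.55 = 111.90; u = 4.55/111.90 = 4.07%.
Change = 4.07% − 3.98% = +0.09 pp.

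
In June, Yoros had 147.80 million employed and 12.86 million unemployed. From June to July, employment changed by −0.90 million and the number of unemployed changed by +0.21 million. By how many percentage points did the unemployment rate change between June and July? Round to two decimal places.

The unemployment rate changed by +0.17 percentage points.

June: labor force = 147.80 + 12.86 = 160.66; u = 12.86/160.66 = 8.00%.
July: labor force = 146.90 + 13.07 = 159.97; u = 13.07/159.97 = 8.17%.
Change = 8.17% − 8.00% = +0.17 pp.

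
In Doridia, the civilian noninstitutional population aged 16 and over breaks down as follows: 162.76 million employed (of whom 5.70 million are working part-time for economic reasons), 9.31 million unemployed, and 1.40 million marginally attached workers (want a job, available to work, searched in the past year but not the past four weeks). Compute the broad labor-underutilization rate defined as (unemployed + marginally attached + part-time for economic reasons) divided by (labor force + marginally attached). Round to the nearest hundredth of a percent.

Broad underutilization rate ≈ 9.46%.

Labor force = 162.76 + 9.31 = 172.07 million.
Numerator = 9.31 + 1.40 + 5.70 = 16.41 million.
Denominator = 172.07 + 1.40 = 173.47 million.
Broad rate = 16.41 / 173.47 = 9.46%.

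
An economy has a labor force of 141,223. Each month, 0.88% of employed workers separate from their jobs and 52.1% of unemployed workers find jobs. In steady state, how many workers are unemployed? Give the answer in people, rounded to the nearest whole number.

Steady-state unemployment rate u* = s/(s+f) = 0.88/(0.88+52.1) = 0.016610.
Unemployed = u* × labor force = 0.016610 × 141,223 ≈ 2,346.

About 2,346 are unemployed in steady state.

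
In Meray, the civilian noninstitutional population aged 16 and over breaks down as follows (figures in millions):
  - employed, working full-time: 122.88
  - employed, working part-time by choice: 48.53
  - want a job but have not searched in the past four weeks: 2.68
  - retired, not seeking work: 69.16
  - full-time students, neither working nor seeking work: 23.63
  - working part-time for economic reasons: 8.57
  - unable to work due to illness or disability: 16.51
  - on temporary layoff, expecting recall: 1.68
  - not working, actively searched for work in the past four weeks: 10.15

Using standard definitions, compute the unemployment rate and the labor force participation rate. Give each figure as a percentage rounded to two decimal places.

Employed = 122.88 + 48.53 + 8.57 = 179.98 million (anyone who worked, including part-time for economic reasons, counts as employed).
Unemployed = 1.68 + 10.15 = 11.83 million (jobless and actively searching, or on temporary layoff).
Labor force = 179.98 + 11.83 = 191.81 million.
Not in labor force = 2.68 + 69.16 + 23.63 + 16.51 = 111.98 million (those not working and not actively searching are outside the labor force — including those who want a job but have given up searching).
Civilian working-age population = 191.81 + 111.98 = 303.79 million.
Unemployment rate = 11.83 / 191.81 = 6.17%.
Labor force participation rate = 191.81 / 303.79 = 63.14%.

Unemployment rate ≈ 6.17%; labor force participation rate ≈ 63.14%.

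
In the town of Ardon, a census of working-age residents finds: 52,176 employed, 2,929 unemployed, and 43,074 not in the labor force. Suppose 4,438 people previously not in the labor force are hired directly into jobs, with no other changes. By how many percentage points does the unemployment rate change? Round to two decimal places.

Initially, labor force = 52,176 + 2,929 = 55,105, so u = 2,929/55,105 = 5.32%.
After the change, employed and labor force both rise by 4,438; unemployed unchanged → E = 56,614, U = 2,929, labor force = 59,543.
New unemployment rate = 2,929 / 59,543 = 4.92%.
Change = 4.92% − 5.32% = −0.40 percentage points.

The unemployment rate changes by −0.40 percentage points.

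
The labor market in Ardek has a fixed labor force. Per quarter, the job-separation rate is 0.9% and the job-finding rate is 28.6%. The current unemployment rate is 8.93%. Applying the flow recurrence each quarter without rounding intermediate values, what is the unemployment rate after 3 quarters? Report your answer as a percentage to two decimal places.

Unemployment rate after three quarters ≈ 5.11%.

With a fixed labor force, u_{t+1} = u_t + s·(1−u_t) − f·u_t = u_t·(1−s−f) + s.
Here 1−s−f = 0.705 and s = 0.009.
u_1 = 0.089300 × 0.705 + 0.009 = 0.071956.
u_2 = 0.071956 × 0.705 + 0.009 = 0.059729.
u_3 = 0.059729 × 0.705 + 0.009 = 0.051109.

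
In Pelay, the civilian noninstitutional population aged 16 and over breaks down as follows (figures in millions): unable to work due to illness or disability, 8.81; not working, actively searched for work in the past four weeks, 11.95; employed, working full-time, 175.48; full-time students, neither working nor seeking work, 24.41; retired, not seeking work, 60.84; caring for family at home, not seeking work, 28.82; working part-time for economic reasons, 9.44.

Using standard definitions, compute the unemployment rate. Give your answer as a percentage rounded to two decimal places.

Unemployment rate ≈ 6.07%.

Employed = 175.48 + 9.44 = 184.92 million (anyone who worked, including part-time for economic reasons, counts as employed).
Unemployed = 11.95 million.
Labor force = 184.92 + 11.95 = 196.87 million.
Unemployment rate = 11.95 / 196.87 = 6.07%.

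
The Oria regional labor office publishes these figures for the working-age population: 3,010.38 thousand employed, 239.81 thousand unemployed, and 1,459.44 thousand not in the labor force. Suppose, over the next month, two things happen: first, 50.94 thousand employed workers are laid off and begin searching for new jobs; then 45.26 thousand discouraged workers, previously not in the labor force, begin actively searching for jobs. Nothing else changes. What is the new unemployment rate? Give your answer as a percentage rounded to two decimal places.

New unemployment rate ≈ 10.20%.

Initially, labor force = 3,010.38 + 239.81 = 3,250.19 thousand, so u = 239.81/3,250.19 = 7.38%.
After the first change, employed falls and unemployed rises by 50.94; labor force unchanged → E = 2,959.44, U = 290.75, labor force = 3,250.19 thousand.
After the second change, unemployed and labor force both rise by 45.26 → E = 2,959.44, U = 336.01, labor force = 3,295.45 thousand.
New unemployment rate = 336.01 / 3,295.45 = 10.20%.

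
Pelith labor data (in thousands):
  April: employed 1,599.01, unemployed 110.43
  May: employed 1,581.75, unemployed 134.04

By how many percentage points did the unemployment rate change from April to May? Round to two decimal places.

The unemployment rate changed by +1.35 percentage points.

April: labor force = 1,599.01 + 110.43 = 1,709.44; u = 110.43/1,709.44 = 6.46%.
May: labor force = 1,581.75 + 134.04 = 1,715.79; u = 134.04/1,715.79 = 7.81%.
Change = 7.81% − 6.46% = +1.35 pp.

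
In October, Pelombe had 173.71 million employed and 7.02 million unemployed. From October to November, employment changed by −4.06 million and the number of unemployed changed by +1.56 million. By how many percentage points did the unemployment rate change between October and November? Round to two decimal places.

October: labor force = 173.71 + 7.02 = 180.73; u = 7.02/180.73 = 3.88%.
November: labor force = 169.65 + 8.58 = 178.23; u = 8.58/178.23 = 4.81%.
Change = 4.81% − 3.88% = +0.93 pp.

The unemployment rate changed by +0.93 percentage points.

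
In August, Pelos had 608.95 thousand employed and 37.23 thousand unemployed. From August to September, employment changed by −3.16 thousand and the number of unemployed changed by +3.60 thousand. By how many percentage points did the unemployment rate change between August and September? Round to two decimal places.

August: labor force = 608.95 + 37.23 = 646.18; u = 37.23/646.18 = 5.76%.
September: labor force = 605.79 + 40.83 = 646.62; u = 40.83/646.62 = 6.31%.
Change = 6.31% − 5.76% = +0.55 pp.

The unemployment rate changed by +0.55 percentage points.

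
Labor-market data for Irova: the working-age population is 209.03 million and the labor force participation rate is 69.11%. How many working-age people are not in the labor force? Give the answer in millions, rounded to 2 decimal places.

About 64.57 million are not in the labor force.

Share not in the labor force = 1 − 0.6911 = 0.3089.
Not in labor force = 0.3089 × 209.03 ≈ 64.57 million.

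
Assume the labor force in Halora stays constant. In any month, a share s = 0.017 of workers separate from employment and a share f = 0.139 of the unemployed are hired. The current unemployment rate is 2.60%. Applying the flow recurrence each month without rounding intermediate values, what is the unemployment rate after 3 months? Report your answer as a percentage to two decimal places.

Unemployment rate after three months ≈ 5.91%.

With a fixed labor force, u_{t+1} = u_t + s·(1−u_t) − f·u_t = u_t·(1−s−f) + s.
Here 1−s−f = 0.844 and s = 0.017.
u_1 = 0.026000 × 0.844 + 0.017 = 0.038944.
u_2 = 0.038944 × 0.844 + 0.017 = 0.049869.
u_3 = 0.049869 × 0.844 + 0.017 = 0.059089.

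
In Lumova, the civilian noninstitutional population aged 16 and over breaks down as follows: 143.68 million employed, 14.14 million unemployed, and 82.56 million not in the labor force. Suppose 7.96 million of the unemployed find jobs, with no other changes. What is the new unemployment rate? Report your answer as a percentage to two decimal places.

Initially, labor force = 143.68 + 14.14 = 157.82 million, so u = 14.14/157.82 = 8.96%.
After the change, unemployed falls and employed rises by 7.96; labor force unchanged → E = 151.64, U = 6.18, labor force = 157.82 million.
New unemployment rate = 6.18 / 157.82 = 3.92%.

New unemployment rate ≈ 3.92%.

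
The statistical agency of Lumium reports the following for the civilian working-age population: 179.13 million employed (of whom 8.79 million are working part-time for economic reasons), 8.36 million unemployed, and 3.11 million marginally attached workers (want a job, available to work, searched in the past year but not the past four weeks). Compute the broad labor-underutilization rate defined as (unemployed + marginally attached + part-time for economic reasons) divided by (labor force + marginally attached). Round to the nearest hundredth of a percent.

Broad underutilization rate ≈ 10.63%.

Labor force = 179.13 + 8.36 = 187.49 million.
Numerator = 8.36 + 3.11 + 8.79 = 20.26 million.
Denominator = 187.49 + 3.11 = 190.60 million.
Broad rate = 20.26 / 190.60 = 10.63%.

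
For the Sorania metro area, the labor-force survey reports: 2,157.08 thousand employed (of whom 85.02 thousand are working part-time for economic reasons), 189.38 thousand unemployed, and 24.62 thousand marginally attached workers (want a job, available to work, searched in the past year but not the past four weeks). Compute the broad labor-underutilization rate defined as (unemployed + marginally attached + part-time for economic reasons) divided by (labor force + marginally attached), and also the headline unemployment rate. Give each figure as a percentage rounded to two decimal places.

Broad underutilization rate ≈ 12.61%; headline unemployment rate ≈ 8.07%.

Labor force = 2,157.08 + 189.38 = 2,346.46 thousand.
Numerator = 189.38 + 24.62 + 85.02 = 299.02 thousand.
Denominator = 2,346.46 + 24.62 = 2,371.08 thousand.
Broad rate = 299.02 / 2,371.08 = 12.61%.
Headline unemployment rate = 189.38 / 2,346.46 = 8.07%.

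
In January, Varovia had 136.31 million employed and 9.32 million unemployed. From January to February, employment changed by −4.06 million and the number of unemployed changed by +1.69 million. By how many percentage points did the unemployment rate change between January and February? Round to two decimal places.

The unemployment rate changed by +1.29 percentage points.

January: labor force = 136.31 + 9.32 = 145.63; u = 9.32/145.63 = 6.40%.
February: labor force = 132.25 + 11.01 = 143.26; u = 11.01/143.26 = 7.69%.
Change = 7.69% − 6.40% = +1.29 pp.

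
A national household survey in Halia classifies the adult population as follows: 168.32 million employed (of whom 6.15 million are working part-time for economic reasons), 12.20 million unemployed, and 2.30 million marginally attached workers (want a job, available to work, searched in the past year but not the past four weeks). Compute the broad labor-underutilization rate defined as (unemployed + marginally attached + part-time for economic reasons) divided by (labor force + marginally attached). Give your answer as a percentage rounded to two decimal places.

Labor force = 168.32 + 12.20 = 180.52 million.
Numerator = 12.20 + 2.30 + 6.15 = 20.65 million.
Denominator = 180.52 + 2.30 = 182.82 million.
Broad rate = 20.65 / 182.82 = 11.30%.

Broad underutilization rate ≈ 11.30%.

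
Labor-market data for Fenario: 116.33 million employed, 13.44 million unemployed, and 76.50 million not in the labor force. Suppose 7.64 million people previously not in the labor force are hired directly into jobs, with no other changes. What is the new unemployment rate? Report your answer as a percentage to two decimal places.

New unemployment rate ≈ 9.78%.

Initially, labor force = 116.33 + 13.44 = 129.77 million, so u = 13.44/129.77 = 10.36%.
After the change, employed and labor force both rise by 7.64; unemployed unchanged → E = 123.97, U = 13.44, labor force = 137.41 million.
New unemployment rate = 13.44 / 137.41 = 9.78%.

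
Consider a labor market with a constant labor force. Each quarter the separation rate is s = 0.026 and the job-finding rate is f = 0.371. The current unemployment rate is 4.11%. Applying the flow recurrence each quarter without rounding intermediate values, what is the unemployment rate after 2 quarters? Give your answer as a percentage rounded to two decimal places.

Unemployment rate after two quarters ≈ 5.66%.

With a fixed labor force, u_{t+1} = u_t + s·(1−u_t) − f·u_t = u_t·(1−s−f) + s.
Here 1−s−f = 0.603 and s = 0.026.
u_1 = 0.041100 × 0.603 + 0.026 = 0.050783.
u_2 = 0.050783 × 0.603 + 0.026 = 0.056622.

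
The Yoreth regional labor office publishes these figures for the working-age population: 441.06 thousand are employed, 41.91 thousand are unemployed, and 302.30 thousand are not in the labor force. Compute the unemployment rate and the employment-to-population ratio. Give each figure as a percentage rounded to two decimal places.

Labor force = employed + unemployed = 441.06 + 41.91 = 482.97 thousand.
Working-age population = 482.97 + 302.30 = 785.27 thousand.
Unemployment rate = 41.91 / 482.97 = 8.68%.
Employment-population ratio = 441.06 / 785.27 = 56.17%.

Unemployment rate ≈ 8.68%; employment-population ratio ≈ 56.17%.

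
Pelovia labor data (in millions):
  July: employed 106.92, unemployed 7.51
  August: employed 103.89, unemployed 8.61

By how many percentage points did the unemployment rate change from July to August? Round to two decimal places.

The unemployment rate changed by +1.09 percentage points.

July: labor force = 106.92 + 7.51 = 114.43; u = 7.51/114.43 = 6.56%.
August: labor force = 103.89 + 8.61 = 112.50; u = 8.61/112.50 = 7.65%.
Change = 7.65% − 6.56% = +1.09 pp.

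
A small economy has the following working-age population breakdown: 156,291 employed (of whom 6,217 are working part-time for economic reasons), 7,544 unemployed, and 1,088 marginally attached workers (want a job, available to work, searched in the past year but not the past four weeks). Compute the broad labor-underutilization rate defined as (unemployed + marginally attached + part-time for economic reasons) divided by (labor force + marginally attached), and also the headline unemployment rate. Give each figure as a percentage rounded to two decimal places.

Broad underutilization rate ≈ 9.00%; headline unemployment rate ≈ 4.60%.

Labor force = 156,291 + 7,544 = 163,835.
Numerator = 7,544 + 1,088 + 6,217 = 14,849.
Denominator = 163,835 + 1,088 = 164,923.
Broad rate = 14,849 / 164,923 = 9.00%.
Headline unemployment rate = 7,544 / 163,835 = 4.60%.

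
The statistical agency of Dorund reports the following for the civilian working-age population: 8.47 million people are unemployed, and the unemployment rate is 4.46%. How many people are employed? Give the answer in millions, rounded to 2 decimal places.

About 181.44 million are employed.

Labor force = U / u = 8.47 / 0.0446 ≈ 189.91 million.
Employed = labor force − unemployed = 189.91 − 8.47 = 181.44 million.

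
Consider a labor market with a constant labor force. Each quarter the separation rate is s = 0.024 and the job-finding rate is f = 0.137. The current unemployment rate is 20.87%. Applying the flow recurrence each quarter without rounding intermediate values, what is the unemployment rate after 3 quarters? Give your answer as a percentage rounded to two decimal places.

Unemployment rate after three quarters ≈ 18.43%.

With a fixed labor force, u_{t+1} = u_t + s·(1−u_t) − f·u_t = u_t·(1−s−f) + s.
Here 1−s−f = 0.839 and s = 0.024.
u_1 = 0.208700 × 0.839 + 0.024 = 0.199099.
u_2 = 0.199099 × 0.839 + 0.024 = 0.191044.
u_3 = 0.191044 × 0.839 + 0.024 = 0.184286.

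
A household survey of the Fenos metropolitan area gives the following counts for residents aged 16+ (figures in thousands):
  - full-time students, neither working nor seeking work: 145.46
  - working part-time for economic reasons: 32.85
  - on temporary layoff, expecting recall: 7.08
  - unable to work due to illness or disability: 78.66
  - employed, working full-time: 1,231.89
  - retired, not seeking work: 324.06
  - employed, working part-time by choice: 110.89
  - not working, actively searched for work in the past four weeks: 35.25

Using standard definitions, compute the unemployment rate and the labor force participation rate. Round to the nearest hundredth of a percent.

Employed = 32.85 + 1,231.89 + 110.89 = 1,375.63 thousand (anyone who worked, including part-time for economic reasons, counts as employed).
Unemployed = 7.08 + 35.25 = 42.33 thousand (jobless and actively searching, or on temporary layoff).
Labor force = 1,375.63 + 42.33 = 1,417.96 thousand.
Not in labor force = 145.46 + 78.66 + 324.06 = 548.18 thousand (those not working and not actively searching are outside the labor force).
Civilian working-age population = 1,417.96 + 548.18 = 1,966.14 thousand.
Unemployment rate = 42.33 / 1,417.96 = 2.99%.
Labor force participation rate = 1,417.96 / 1,966.14 = 72.12%.

Unemployment rate ≈ 2.99%; labor force participation rate ≈ 72.12%.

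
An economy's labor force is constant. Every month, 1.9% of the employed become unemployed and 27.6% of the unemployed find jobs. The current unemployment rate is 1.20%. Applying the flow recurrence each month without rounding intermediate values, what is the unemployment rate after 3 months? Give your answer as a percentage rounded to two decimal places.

With a fixed labor force, u_{t+1} = u_t + s·(1−u_t) − f·u_t = u_t·(1−s−f) + s.
Here 1−s−f = 0.705 and s = 0.019.
u_1 = 0.012000 × 0.705 + 0.019 = 0.027460.
u_2 = 0.027460 × 0.705 + 0.019 = 0.038359.
u_3 = 0.038359 × 0.705 + 0.019 = 0.046043.

Unemployment rate after three months ≈ 4.60%.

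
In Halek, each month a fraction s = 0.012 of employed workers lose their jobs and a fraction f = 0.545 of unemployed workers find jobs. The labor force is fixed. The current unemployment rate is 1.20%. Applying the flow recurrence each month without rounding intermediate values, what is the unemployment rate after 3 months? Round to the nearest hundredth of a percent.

Unemployment rate after three months ≈ 2.07%.

With a fixed labor force, u_{t+1} = u_t + s·(1−u_t) − f·u_t = u_t·(1−s−f) + s.
Here 1−s−f = 0.443 and s = 0.012.
u_1 = 0.012000 × 0.443 + 0.012 = 0.017316.
u_2 = 0.017316 × 0.443 + 0.012 = 0.019671.
u_3 = 0.019671 × 0.443 + 0.012 = 0.020714.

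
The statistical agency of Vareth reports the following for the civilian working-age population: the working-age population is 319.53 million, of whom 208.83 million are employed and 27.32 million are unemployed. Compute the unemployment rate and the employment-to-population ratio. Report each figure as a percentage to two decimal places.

Unemployment rate ≈ 11.57%; employment-population ratio ≈ 65.36%.

Labor force = employed + unemployed = 208.83 + 27.32 = 236.15 million.
Unemployment rate = 27.32 / 236.15 = 11.57%.
Employment-population ratio = 208.83 / 319.53 = 65.36%.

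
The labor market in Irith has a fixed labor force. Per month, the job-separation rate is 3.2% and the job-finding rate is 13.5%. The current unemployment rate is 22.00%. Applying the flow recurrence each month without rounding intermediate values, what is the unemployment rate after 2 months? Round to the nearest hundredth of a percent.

Unemployment rate after two months ≈ 21.13%.

With a fixed labor force, u_{t+1} = u_t + s·(1−u_t) − f·u_t = u_t·(1−s−f) + s.
Here 1−s−f = 0.833 and s = 0.032.
u_1 = 0.220000 × 0.833 + 0.032 = 0.215260.
u_2 = 0.215260 × 0.833 + 0.032 = 0.211312.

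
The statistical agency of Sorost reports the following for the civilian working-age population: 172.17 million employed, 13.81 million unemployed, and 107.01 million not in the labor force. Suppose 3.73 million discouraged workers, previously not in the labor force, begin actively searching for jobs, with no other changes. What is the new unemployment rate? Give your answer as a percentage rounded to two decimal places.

New unemployment rate ≈ 9.25%.

Initially, labor force = 172.17 + 13.81 = 185.98 million, so u = 13.81/185.98 = 7.43%.
After the change, unemployed and labor force both rise by 3.73 → E = 172.17, U = 17.54, labor force = 189.71 million.
New unemployment rate = 17.54 / 189.71 = 9.25%.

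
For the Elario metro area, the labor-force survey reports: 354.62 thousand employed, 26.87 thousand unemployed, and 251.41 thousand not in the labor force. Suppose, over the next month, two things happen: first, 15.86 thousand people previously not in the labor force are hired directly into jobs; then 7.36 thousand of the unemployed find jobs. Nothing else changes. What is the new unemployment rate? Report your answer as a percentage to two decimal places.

New unemployment rate ≈ 4.91%.

Initially, labor force = 354.62 + 26.87 = 381.49 thousand, so u = 26.87/381.49 = 7.04%.
After the first change, employed and labor force both rise by 15.86; unemployed unchanged → E = 370.48, U = 26.87, labor force = 397.35 thousand.
After the second change, unemployed falls and employed rises by 7.36; labor force unchanged → E = 377.84, U = 19.51, labor force = 397.35 thousand.
New unemployment rate = 19.51 / 397.35 = 4.91%.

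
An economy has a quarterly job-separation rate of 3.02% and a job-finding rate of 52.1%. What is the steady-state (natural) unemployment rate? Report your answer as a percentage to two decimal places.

At steady state the flows balance: s·E = f·U, so U/(E+U) = s/(s+f).
u* = 3.02 / (3.02 + 52.1) = 3.02 / 55.12 = 5.48%.

Steady-state unemployment rate ≈ 5.48%.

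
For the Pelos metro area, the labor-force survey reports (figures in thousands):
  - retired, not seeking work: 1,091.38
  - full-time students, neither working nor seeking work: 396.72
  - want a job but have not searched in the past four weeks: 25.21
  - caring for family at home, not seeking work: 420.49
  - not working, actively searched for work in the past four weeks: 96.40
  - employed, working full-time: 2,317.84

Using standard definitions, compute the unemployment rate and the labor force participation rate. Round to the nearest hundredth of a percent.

Unemployment rate ≈ 3.99%; labor force participation rate ≈ 55.52%.

Employed = 2,317.84 thousand.
Unemployed = 96.40 thousand.
Labor force = 2,317.84 + 96.40 = 2,414.24 thousand.
Not in labor force = 1,091.38 + 396.72 + 25.21 + 420.49 = 1,933.80 thousand (those not working and not actively searching are outside the labor force — including those who want a job but have given up searching).
Civilian working-age population = 2,414.24 + 1,933.80 = 4,348.04 thousand.
Unemployment rate = 96.40 / 2,414.24 = 3.99%.
Labor force participation rate = 2,414.24 / 4,348.04 = 55.52%.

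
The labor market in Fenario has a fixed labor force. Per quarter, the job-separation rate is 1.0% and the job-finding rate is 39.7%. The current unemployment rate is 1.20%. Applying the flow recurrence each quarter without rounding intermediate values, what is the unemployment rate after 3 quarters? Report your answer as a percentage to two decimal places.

Unemployment rate after three quarters ≈ 2.19%.

With a fixed labor force, u_{t+1} = u_t + s·(1−u_t) − f·u_t = u_t·(1−s−f) + s.
Here 1−s−f = 0.593 and s = 0.010.
u_1 = 0.012000 × 0.593 + 0.010 = 0.017116.
u_2 = 0.017116 × 0.593 + 0.010 = 0.020150.
u_3 = 0.020150 × 0.593 + 0.010 = 0.021949.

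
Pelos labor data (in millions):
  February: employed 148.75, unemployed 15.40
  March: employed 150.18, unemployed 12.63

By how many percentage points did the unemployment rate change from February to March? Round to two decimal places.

The unemployment rate changed by −1.62 percentage points.

February: labor force = 148.75 + 15.40 = 164.15; u = 15.40/164.15 = 9.38%.
March: labor force = 150.18 + 12.63 = 162.81; u = 12.63/162.81 = 7.76%.
Change = 7.76% − 9.38% = −1.62 pp.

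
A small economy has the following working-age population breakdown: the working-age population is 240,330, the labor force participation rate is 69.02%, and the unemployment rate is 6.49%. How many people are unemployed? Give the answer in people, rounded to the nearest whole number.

About 10,765 are unemployed.

Labor force = 0.6902 × 240,330 = 165,876.
Unemployed = 0.0649 × 165,876 ≈ 10,765.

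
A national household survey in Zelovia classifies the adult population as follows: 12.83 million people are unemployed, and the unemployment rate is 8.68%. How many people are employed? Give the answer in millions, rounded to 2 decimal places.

Labor force = U / u = 12.83 / 0.0868 ≈ 147.81 million.
Employed = labor force − unemployed = 147.81 − 12.83 = 134.98 million.

About 134.98 million are employed.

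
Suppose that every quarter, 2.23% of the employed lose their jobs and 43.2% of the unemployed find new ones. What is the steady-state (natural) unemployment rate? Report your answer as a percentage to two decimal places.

Steady-state unemployment rate ≈ 4.91%.

At steady state the flows balance: s·E = f·U, so U/(E+U) = s/(s+f).
u* = 2.23 / (2.23 + 43.2) = 2.23 / 45.43 = 4.91%.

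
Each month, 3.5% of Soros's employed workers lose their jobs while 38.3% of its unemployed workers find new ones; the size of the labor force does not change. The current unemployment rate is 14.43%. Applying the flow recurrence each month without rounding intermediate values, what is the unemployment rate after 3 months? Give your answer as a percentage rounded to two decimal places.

Unemployment rate after three months ≈ 9.57%.

With a fixed labor force, u_{t+1} = u_t + s·(1−u_t) − f·u_t = u_t·(1−s−f) + s.
Here 1−s−f = 0.582 and s = 0.035.
u_1 = 0.144300 × 0.582 + 0.035 = 0.118983.
u_2 = 0.118983 × 0.582 + 0.035 = 0.104248.
u_3 = 0.104248 × 0.582 + 0.035 = 0.095672.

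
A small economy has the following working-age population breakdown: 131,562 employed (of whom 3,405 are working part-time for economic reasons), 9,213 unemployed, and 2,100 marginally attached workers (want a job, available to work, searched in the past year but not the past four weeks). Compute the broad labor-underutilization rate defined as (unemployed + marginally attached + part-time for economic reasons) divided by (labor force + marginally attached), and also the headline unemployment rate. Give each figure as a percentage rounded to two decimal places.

Labor force = 131,562 + 9,213 = 140,775.
Numerator = 9,213 + 2,100 + 3,405 = 14,718.
Denominator = 140,775 + 2,100 = 142,875.
Broad rate = 14,718 / 142,875 = 10.30%.
Headline unemployment rate = 9,213 / 140,775 = 6.54%.

Broad underutilization rate ≈ 10.30%; headline unemployment rate ≈ 6.54%.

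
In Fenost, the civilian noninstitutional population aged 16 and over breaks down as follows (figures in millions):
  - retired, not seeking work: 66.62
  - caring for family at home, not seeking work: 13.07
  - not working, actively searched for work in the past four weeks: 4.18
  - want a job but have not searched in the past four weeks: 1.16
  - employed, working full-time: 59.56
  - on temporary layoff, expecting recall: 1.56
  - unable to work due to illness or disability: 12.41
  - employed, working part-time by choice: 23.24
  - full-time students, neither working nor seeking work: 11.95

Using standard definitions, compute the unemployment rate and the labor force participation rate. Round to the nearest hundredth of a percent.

Employed = 59.56 + 23.24 = 82.80 million.
Unemployed = 4.18 + 1.56 = 5.74 million (jobless and actively searching, or on temporary layoff).
Labor force = 82.80 + 5.74 = 88.54 million.
Not in labor force = 66.62 + 13.07 + 1.16 + 12.41 + 11.95 = 105.21 million (those not working and not actively searching are outside the labor force — including those who want a job but have given up searching).
Civilian working-age population = 88.54 + 105.21 = 193.75 million.
Unemployment rate = 5.74 / 88.54 = 6.48%.
Labor force participation rate = 88.54 / 193.75 = 45.70%.

Unemployment rate ≈ 6.48%; labor force participation rate ≈ 45.70%.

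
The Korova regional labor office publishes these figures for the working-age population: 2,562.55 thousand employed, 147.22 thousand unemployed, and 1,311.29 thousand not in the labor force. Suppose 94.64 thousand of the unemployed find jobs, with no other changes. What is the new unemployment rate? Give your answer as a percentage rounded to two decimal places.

New unemployment rate ≈ 1.94%.

Initially, labor force = 2,562.55 + 147.22 = 2,709.77 thousand, so u = 147.22/2,709.77 = 5.43%.
After the change, unemployed falls and employed rises by 94.64; labor force unchanged → E = 2,657.19, U = 52.58, labor force = 2,709.77 thousand.
New unemployment rate = 52.58 / 2,709.77 = 1.94%.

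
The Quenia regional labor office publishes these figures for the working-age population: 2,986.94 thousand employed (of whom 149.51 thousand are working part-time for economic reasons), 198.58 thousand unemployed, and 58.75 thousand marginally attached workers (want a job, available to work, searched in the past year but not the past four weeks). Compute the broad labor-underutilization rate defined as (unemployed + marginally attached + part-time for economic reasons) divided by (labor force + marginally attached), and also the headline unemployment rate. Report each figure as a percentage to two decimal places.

Labor force = 2,986.94 + 198.58 = 3,185.52 thousand.
Numerator = 198.58 + 58.75 + 149.51 = 406.84 thousand.
Denominator = 3,185.52 + 58.75 = 3,244.27 thousand.
Broad rate = 406.84 / 3,244.27 = 12.54%.
Headline unemployment rate = 198.58 / 3,185.52 = 6.23%.

Broad underutilization rate ≈ 12.54%; headline unemployment rate ≈ 6.23%.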